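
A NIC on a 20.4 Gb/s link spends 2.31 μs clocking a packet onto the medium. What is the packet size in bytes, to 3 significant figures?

5890 bytes

L = R × t_tx = 20400000000 b/s × 2.31e-06 s = 47124 bits.
In bytes: 47124 / 8 = 5890 bytes.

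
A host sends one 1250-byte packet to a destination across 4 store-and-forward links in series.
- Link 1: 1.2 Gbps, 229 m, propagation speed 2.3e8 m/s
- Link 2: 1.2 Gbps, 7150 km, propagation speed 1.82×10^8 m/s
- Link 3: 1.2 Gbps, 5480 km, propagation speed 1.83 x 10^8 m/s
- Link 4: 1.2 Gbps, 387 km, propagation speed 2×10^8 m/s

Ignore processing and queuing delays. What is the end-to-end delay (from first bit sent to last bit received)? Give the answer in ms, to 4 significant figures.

L = 1250 × 8 = 10000 bits.
Transmission delay per hop = L/R = 10000/1200000000 = 0.00833333 ms; 4 hops → 0.0333333 ms.
Propagation delays (d/s per hop): 0.000995652, 39.2857, 29.9454, 1.935 ms; sum = 71.1671 ms.
End-to-end = 71.20 ms.

71.20 ms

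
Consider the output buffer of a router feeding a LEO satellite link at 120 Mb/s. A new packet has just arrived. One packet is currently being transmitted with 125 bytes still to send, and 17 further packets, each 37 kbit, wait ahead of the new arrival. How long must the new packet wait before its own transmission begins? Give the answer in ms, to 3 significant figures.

Each queued packet: L/R = 37000/120000000 = 0.308333 ms.
17 queued → 5.24167 ms.
Plus remaining 1000 bits of current packet: 0.00833333 ms.
Queuing delay = 5.25 ms.

5.25 ms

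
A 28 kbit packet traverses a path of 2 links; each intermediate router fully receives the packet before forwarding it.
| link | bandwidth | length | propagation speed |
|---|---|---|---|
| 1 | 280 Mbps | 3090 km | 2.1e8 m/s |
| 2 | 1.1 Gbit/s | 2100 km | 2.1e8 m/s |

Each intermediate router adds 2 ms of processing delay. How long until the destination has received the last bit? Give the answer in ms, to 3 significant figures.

26.8 ms

L = 28000 bits.
Transmission delays (L/R per hop): 0.1, 0.0254545 ms; sum = 0.125455 ms.
Propagation delays (d/s per hop): 14.7143, 10 ms; sum = 24.7143 ms.
Processing at 1 router(s): 1 × 2 ms = 2 ms.
End-to-end = 26.8 ms.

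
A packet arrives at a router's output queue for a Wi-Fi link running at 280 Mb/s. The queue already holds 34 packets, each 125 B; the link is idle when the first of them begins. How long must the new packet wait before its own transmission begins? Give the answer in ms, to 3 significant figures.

Each queued packet: L/R = 1000/280000000 = 0.00357143 ms.
34 queued → 0.121429 ms.
Queuing delay = 0.121 ms.

0.121 ms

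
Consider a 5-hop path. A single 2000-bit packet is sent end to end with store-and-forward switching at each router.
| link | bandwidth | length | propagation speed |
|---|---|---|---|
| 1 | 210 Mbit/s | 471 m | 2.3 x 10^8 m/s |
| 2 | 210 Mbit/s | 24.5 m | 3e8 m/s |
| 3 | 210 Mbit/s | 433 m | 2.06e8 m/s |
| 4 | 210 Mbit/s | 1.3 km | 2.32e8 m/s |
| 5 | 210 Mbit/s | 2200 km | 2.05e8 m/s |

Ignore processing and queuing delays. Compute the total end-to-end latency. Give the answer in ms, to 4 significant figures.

Transmission delay per hop = L/R = 2000/210000000 = 0.00952381 ms; 5 hops → 0.047619 ms.
Propagation delays (d/s per hop): 0.00204783, 8.16667e-05, 0.00210194, 0.00560345, 10.7317 ms; sum = 10.7415 ms.
End-to-end = 10.79 ms.

10.79 ms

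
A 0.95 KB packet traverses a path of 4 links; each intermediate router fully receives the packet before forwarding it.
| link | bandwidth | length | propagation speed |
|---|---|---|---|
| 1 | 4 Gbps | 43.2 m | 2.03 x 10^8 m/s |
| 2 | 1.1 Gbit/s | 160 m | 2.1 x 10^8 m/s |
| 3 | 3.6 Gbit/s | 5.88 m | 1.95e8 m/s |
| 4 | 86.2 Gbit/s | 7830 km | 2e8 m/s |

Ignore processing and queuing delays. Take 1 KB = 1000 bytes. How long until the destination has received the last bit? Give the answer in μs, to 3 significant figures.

39200 μs

L = 7600 bits.
Transmission delays (L/R per hop): 1.9, 6.90909, 2.11111, 0.0881671 μs; sum = 11.0084 μs.
Propagation delays (d/s per hop): 0.212808, 0.761905, 0.0301538, 39150 μs; sum = 39151 μs.
End-to-end = 39200 μs.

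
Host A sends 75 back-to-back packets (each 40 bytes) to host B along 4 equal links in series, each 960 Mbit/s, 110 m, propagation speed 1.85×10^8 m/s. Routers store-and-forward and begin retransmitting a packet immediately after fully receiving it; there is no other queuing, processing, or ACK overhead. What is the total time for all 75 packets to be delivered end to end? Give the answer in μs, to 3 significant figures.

Per-hop transmission t_tx = L/R = 320/960000000 = 0.333333 μs.
Per-hop propagation t_prop = 110/185000000 = 0.594595 μs.
Pipeline fill: first packet needs 4·t_tx to clear all hops; remaining 74 packets each add one t_tx.
Total = (4+75-1)·t_tx + 4·t_prop = 78·0.333333 + 4·0.594595 = 28.4 μs.

28.4 μs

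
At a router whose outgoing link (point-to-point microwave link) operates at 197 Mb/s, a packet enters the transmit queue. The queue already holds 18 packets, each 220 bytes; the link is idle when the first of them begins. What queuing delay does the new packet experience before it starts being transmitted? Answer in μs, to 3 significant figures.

Each queued packet: L/R = 1760/197000000 = 8.93401 μs.
18 queued → 160.812 μs.
Queuing delay = 161 μs.

161 μs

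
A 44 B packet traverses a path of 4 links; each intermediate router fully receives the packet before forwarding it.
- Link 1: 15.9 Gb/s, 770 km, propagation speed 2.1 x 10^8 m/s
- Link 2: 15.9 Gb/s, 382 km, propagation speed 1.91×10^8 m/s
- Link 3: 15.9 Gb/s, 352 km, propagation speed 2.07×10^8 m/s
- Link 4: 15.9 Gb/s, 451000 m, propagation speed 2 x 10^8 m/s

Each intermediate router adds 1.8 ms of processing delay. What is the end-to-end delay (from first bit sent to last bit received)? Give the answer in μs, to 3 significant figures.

L = 44 × 8 = 352 bits.
Transmission delay per hop = L/R = 352/15900000000 = 0.0221384 μs; 4 hops → 0.0885535 μs.
Propagation delays (d/s per hop): 3666.67, 2000, 1700.48, 2255 μs; sum = 9622.15 μs.
Processing at 3 router(s): 3 × 1.8 ms = 5400 μs.
End-to-end = 15000 μs.

15000 μs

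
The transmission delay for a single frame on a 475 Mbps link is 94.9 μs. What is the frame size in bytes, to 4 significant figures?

L = R × t_tx = 475000000 b/s × 9.49e-05 s = 45077.5 bits.
In bytes: 45077.5 / 8 = 5635 bytes.

5635 bytes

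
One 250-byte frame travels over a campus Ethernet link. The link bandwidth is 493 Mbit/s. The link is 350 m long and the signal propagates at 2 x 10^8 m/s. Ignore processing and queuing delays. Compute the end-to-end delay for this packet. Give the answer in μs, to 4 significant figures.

L = 250 × 8 = 2000 bits.
Transmission delay = L/R = 2000 / 493000000 = 4.0568 μs.
Propagation delay = d/s = 350 m / 200000000 m/s = 1.75 μs.
Total = 5.807 μs.

5.807 μs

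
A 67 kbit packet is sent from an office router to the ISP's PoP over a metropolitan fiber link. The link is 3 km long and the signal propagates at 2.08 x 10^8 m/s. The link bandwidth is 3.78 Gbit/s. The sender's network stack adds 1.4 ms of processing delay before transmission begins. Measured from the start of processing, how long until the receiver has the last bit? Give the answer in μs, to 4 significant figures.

1432 μs

L = 67000 bits.
Transmission delay = L/R = 67000 / 3780000000 = 17.7249 μs.
Propagation delay = d/s = 3000 m / 208000000 m/s = 14.4231 μs.
Plus processing delay 1.4 ms = 1400 μs.
Total = 1432 μs.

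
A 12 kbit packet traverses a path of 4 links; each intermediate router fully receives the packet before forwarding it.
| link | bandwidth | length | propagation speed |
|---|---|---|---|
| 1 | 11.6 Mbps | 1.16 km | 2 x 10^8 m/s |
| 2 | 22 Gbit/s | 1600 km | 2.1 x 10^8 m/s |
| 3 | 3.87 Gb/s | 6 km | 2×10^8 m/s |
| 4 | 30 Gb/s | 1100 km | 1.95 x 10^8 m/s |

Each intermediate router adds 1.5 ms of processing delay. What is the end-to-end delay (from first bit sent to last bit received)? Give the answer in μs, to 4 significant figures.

18830 μs

L = 12000 bits.
Transmission delays (L/R per hop): 1034.48, 0.545455, 3.10078, 0.4 μs; sum = 1038.53 μs.
Propagation delays (d/s per hop): 5.8, 7619.05, 30, 5641.03 μs; sum = 13295.9 μs.
Processing at 3 router(s): 3 × 1.5 ms = 4500 μs.
End-to-end = 18830 μs.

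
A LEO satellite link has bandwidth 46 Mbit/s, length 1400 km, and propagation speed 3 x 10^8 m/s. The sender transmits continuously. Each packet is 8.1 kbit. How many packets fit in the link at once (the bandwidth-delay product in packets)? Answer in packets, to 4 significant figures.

26.50 packets

Propagation delay = 1400000 / 300000000 = 0.00466667 s.
BDP = R × t_prop = 46000000 × 0.00466667 = 214667 bits.
In packets of 8100 bits: 26.50 packets.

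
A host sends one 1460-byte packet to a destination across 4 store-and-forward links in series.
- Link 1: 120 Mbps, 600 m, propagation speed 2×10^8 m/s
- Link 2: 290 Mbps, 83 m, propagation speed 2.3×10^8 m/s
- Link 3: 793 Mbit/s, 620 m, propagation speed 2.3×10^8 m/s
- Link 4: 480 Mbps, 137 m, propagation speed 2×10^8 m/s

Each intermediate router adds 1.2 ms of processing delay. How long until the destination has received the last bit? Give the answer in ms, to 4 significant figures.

3.783 ms

L = 1460 × 8 = 11680 bits.
Transmission delays (L/R per hop): 0.0973333, 0.0402759, 0.0147289, 0.0243333 ms; sum = 0.176671 ms.
Propagation delays (d/s per hop): 0.003, 0.00036087, 0.00269565, 0.000685 ms; sum = 0.00674152 ms.
Processing at 3 router(s): 3 × 1.2 ms = 3.6 ms.
End-to-end = 3.783 ms.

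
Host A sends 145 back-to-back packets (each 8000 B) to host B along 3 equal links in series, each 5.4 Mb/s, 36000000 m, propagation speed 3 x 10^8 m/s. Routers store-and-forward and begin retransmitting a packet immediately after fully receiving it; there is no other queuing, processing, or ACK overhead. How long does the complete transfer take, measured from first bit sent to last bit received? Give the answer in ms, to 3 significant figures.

Per-hop transmission t_tx = L/R = 64000/5400000 = 11.8519 ms.
Per-hop propagation t_prop = 36000000/300000000 = 120 ms.
Pipeline fill: first packet needs 3·t_tx to clear all hops; remaining 144 packets each add one t_tx.
Total = (3+145-1)·t_tx + 3·t_prop = 147·11.8519 + 3·120 = 2100 ms.

2100 ms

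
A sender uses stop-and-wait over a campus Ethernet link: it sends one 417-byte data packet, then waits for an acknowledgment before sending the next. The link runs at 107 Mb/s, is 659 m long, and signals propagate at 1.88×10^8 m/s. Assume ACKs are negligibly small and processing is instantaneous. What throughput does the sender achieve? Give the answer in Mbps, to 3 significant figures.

t_tx = L/R = 3336/107000000 = 3.11776e-05 s.
t_prop = 659/188000000 = 3.50532e-06 s; RTT = 7.01064e-06 s.
Cycle = t_tx + RTT = 3.81882e-05 s.
Throughput = L / cycle = 3336 / 3.81882e-05 = 87.4 Mbps.

87.4 Mbps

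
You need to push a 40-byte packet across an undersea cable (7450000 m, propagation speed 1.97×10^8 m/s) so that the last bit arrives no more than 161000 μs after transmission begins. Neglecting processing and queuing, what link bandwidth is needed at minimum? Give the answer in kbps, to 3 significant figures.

L = 320 bits.
Propagation delay = 7450000 / 197000000 = 37817.3 μs.
Transmission budget = 161000 − 37817.3 = 123183 μs.
R ≥ L / t_tx = 320 bits / 0.123183 s = 2.60 kbps.

2.60 kbps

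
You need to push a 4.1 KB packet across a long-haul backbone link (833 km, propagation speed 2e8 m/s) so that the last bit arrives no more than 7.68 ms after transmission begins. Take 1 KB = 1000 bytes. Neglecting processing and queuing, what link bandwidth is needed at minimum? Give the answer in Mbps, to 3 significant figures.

L = 32800 bits.
Propagation delay = 833000 / 200000000 = 4.165 ms.
Transmission budget = 7.68 − 4.165 = 3.515 ms.
R ≥ L / t_tx = 32800 bits / 0.003515 s = 9.33 Mbps.

9.33 Mbps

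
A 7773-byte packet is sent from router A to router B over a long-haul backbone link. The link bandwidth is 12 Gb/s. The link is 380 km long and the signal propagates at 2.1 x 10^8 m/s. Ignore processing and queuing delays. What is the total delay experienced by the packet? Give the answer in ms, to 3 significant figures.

L = 7773 × 8 = 62184 bits.
Transmission delay = L/R = 62184 / 12000000000 = 0.005182 ms.
Propagation delay = d/s = 380000 m / 210000000 m/s = 1.80952 ms.
Total = 1.81 ms.

1.81 ms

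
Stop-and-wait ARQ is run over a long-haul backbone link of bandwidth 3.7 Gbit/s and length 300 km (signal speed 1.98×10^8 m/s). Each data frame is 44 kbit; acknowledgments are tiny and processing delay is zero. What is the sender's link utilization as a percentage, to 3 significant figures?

0.391 %

t_tx = L/R = 44000/3700000000 = 1.18919e-05 s.
t_prop = 300000/198000000 = 0.00151515 s; RTT = 0.0030303 s.
Cycle = t_tx + RTT = 0.00304219 s.
Utilization = t_tx / cycle = 1.18919e-05/0.00304219 = 0.391 %.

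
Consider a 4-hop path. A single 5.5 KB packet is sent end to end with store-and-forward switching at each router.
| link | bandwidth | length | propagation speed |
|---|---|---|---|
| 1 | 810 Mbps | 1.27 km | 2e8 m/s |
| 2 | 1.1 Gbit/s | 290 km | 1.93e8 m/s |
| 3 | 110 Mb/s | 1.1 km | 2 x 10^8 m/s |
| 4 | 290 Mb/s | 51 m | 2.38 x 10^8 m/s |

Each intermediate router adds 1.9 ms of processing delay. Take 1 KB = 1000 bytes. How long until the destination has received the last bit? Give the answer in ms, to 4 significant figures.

7.861 ms

L = 44000 bits.
Transmission delays (L/R per hop): 0.054321, 0.04, 0.4, 0.151724 ms; sum = 0.646045 ms.
Propagation delays (d/s per hop): 0.00635, 1.50259, 0.0055, 0.000214286 ms; sum = 1.51465 ms.
Processing at 3 router(s): 3 × 1.9 ms = 5.7 ms.
End-to-end = 7.861 ms.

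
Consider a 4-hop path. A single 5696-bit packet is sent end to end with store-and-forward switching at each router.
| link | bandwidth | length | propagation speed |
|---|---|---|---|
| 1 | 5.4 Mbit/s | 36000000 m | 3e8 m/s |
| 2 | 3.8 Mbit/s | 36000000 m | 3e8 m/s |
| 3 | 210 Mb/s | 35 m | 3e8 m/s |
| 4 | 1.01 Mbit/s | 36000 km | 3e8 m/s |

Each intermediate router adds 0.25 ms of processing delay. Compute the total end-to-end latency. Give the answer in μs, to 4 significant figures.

Transmission delays (L/R per hop): 1054.81, 1498.95, 27.1238, 5639.6 μs; sum = 8220.49 μs.
Propagation delays (d/s per hop): 120000, 120000, 0.116667, 120000 μs; sum = 360000 μs.
Processing at 3 router(s): 3 × 0.25 ms = 750 μs.
End-to-end = 369000 μs.

369000 μs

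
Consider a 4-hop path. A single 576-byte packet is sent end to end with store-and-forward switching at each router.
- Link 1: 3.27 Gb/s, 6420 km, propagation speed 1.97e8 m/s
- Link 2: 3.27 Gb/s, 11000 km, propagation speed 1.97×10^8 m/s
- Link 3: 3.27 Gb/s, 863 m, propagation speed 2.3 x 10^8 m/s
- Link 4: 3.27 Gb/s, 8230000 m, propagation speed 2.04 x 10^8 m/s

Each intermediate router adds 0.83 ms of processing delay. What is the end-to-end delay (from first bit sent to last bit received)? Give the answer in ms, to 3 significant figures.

131 ms

L = 576 × 8 = 4608 bits.
Transmission delay per hop = L/R = 4608/3270000000 = 0.00140917 ms; 4 hops → 0.0056367 ms.
Propagation delays (d/s per hop): 32.5888, 55.8376, 0.00375217, 40.3431 ms; sum = 128.773 ms.
Processing at 3 router(s): 3 × 0.83 ms = 2.49 ms.
End-to-end = 131 ms.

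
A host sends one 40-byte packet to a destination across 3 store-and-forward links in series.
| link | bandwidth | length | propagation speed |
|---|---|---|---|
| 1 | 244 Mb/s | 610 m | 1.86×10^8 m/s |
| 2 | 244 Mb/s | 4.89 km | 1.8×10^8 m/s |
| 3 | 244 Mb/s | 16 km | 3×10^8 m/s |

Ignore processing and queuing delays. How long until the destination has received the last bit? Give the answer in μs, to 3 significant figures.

87.7 μs

L = 40 × 8 = 320 bits.
Transmission delay per hop = L/R = 320/244000000 = 1.31148 μs; 3 hops → 3.93443 μs.
Propagation delays (d/s per hop): 3.27957, 27.1667, 53.3333 μs; sum = 83.7796 μs.
End-to-end = 87.7 μs.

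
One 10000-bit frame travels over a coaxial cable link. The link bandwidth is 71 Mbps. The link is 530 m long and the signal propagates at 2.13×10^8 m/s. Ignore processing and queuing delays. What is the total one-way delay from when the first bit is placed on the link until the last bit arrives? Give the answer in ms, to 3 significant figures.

Transmission delay = L/R = 10000 / 71000000 = 0.140845 ms.
Propagation delay = d/s = 530 m / 213000000 m/s = 0.00248826 ms.
Total = 0.143 ms.

0.143 ms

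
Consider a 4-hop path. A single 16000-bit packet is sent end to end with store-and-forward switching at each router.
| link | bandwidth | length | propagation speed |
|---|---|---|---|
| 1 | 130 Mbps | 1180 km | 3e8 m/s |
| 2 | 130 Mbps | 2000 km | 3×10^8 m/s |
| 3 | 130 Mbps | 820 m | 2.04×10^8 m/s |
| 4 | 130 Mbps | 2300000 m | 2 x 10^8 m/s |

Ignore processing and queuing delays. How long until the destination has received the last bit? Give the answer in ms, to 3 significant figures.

Transmission delay per hop = L/R = 16000/130000000 = 0.123077 ms; 4 hops → 0.492308 ms.
Propagation delays (d/s per hop): 3.93333, 6.66667, 0.00401961, 11.5 ms; sum = 22.104 ms.
End-to-end = 22.6 ms.

22.6 ms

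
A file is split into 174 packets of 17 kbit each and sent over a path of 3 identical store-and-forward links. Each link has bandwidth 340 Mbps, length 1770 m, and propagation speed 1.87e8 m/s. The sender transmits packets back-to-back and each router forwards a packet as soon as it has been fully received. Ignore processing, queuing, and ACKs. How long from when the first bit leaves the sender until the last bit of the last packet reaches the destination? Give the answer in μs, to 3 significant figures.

Per-hop transmission t_tx = L/R = 17000/340000000 = 50 μs.
Per-hop propagation t_prop = 1770/187000000 = 9.46524 μs.
Pipeline fill: first packet needs 3·t_tx to clear all hops; remaining 173 packets each add one t_tx.
Total = (3+174-1)·t_tx + 3·t_prop = 176·50 + 3·9.46524 = 8830 μs.

8830 μs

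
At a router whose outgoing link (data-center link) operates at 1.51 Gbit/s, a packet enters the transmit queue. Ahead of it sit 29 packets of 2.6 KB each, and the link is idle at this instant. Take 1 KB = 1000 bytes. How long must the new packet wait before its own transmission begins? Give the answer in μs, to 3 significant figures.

Each queued packet: L/R = 20800/1510000000 = 13.7748 μs.
29 queued → 399.47 μs.
Queuing delay = 399 μs.

399 μs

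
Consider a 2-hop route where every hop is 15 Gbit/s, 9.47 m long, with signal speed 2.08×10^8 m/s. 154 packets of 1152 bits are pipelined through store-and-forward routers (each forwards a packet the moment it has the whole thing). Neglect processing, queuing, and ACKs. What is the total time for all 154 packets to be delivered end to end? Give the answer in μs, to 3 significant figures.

12.0 μs

Per-hop transmission t_tx = L/R = 1152/15000000000 = 0.0768 μs.
Per-hop propagation t_prop = 9.47/208000000 = 0.0455288 μs.
Pipeline fill: first packet needs 2·t_tx to clear all hops; remaining 153 packets each add one t_tx.
Total = (2+154-1)·t_tx + 2·t_prop = 155·0.0768 + 2·0.0455288 = 12.0 μs.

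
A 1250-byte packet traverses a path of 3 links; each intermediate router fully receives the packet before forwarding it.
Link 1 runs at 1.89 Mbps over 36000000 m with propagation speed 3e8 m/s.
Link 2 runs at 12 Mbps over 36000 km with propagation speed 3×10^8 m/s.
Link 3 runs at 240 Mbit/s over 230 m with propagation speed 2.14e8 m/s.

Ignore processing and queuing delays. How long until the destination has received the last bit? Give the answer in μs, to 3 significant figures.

246000 μs

L = 1250 × 8 = 10000 bits.
Transmission delays (L/R per hop): 5291.01, 833.333, 41.6667 μs; sum = 6166.01 μs.
Propagation delays (d/s per hop): 120000, 120000, 1.07477 μs; sum = 240001 μs.
End-to-end = 246000 μs.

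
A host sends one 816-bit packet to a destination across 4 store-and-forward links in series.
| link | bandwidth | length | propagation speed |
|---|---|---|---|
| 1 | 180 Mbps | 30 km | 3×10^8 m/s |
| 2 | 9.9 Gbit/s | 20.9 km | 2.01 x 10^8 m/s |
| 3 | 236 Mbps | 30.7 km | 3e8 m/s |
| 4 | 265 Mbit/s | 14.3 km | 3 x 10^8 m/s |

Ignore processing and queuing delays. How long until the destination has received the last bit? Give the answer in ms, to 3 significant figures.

Transmission delays (L/R per hop): 0.00453333, 8.24242e-05, 0.00345763, 0.00307925 ms; sum = 0.0111526 ms.
Propagation delays (d/s per hop): 0.1, 0.10398, 0.102333, 0.0476667 ms; sum = 0.35398 ms.
End-to-end = 0.365 ms.

0.365 ms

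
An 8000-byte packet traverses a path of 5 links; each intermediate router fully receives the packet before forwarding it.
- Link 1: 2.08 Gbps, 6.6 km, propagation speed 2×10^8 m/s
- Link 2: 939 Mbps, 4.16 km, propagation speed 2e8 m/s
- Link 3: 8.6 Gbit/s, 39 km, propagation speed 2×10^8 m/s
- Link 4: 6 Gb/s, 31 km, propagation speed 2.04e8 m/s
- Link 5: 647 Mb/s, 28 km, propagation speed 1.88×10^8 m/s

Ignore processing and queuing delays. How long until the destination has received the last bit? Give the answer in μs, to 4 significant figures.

765.7 μs

L = 8000 × 8 = 64000 bits.
Transmission delays (L/R per hop): 30.7692, 68.1576, 7.44186, 10.6667, 98.9181 μs; sum = 215.953 μs.
Propagation delays (d/s per hop): 33, 20.8, 195, 151.961, 148.936 μs; sum = 549.697 μs.
End-to-end = 765.7 μs.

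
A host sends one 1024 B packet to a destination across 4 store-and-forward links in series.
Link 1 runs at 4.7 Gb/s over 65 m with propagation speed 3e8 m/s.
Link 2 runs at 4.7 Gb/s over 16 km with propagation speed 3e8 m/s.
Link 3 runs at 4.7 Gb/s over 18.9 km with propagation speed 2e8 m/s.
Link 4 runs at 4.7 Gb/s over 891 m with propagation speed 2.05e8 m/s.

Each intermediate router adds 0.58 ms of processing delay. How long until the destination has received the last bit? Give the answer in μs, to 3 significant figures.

1900 μs

L = 1024 × 8 = 8192 bits.
Transmission delay per hop = L/R = 8192/4700000000 = 1.74298 μs; 4 hops → 6.97191 μs.
Propagation delays (d/s per hop): 0.216667, 53.3333, 94.5, 4.34634 μs; sum = 152.396 μs.
Processing at 3 router(s): 3 × 0.58 ms = 1740 μs.
End-to-end = 1900 μs.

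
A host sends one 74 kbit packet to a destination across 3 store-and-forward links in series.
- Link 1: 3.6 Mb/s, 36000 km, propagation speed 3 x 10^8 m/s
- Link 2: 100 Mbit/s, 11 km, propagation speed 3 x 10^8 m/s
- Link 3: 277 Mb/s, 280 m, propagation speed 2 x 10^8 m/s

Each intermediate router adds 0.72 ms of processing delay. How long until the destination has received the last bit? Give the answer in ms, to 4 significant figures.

143.0 ms

L = 74000 bits.
Transmission delays (L/R per hop): 20.5556, 0.74, 0.267148 ms; sum = 21.5627 ms.
Propagation delays (d/s per hop): 120, 0.0366667, 0.0014 ms; sum = 120.038 ms.
Processing at 2 router(s): 2 × 0.72 ms = 1.44 ms.
End-to-end = 143.0 ms.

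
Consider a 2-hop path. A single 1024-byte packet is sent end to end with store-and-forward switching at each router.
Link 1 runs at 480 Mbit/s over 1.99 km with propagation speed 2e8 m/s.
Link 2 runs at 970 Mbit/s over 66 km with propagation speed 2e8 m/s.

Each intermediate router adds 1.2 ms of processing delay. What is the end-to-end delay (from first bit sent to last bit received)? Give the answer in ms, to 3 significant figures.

1.57 ms

L = 1024 × 8 = 8192 bits.
Transmission delays (L/R per hop): 0.0170667, 0.00844536 ms; sum = 0.025512 ms.
Propagation delays (d/s per hop): 0.00995, 0.33 ms; sum = 0.33995 ms.
Processing at 1 router(s): 1 × 1.2 ms = 1.2 ms.
End-to-end = 1.57 ms.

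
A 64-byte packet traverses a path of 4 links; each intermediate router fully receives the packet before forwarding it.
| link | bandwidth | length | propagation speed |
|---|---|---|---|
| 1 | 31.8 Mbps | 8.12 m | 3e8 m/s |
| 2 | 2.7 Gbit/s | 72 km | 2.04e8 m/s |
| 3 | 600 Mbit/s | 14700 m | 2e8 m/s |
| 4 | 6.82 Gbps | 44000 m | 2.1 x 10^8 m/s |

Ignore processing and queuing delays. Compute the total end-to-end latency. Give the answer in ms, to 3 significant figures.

0.653 ms

L = 64 × 8 = 512 bits.
Transmission delays (L/R per hop): 0.0161006, 0.00018963, 0.000853333, 7.50733e-05 ms; sum = 0.0172187 ms.
Propagation delays (d/s per hop): 2.70667e-05, 0.352941, 0.0735, 0.209524 ms; sum = 0.635992 ms.
End-to-end = 0.653 ms.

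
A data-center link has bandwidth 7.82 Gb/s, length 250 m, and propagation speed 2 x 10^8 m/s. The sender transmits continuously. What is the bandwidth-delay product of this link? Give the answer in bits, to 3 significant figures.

9780 bits

Propagation delay = 250 / 200000000 = 1.25e-06 s.
BDP = R × t_prop = 7820000000 × 1.25e-06 = 9775 bits.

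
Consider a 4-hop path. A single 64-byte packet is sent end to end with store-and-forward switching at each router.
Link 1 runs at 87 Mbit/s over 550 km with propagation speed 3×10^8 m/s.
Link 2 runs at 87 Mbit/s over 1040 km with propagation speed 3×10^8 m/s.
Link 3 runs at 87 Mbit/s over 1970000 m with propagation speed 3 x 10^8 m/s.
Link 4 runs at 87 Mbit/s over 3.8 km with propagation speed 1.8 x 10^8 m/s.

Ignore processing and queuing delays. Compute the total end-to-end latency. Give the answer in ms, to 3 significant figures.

11.9 ms

L = 64 × 8 = 512 bits.
Transmission delay per hop = L/R = 512/87000000 = 0.00588506 ms; 4 hops → 0.0235402 ms.
Propagation delays (d/s per hop): 1.83333, 3.46667, 6.56667, 0.0211111 ms; sum = 11.8878 ms.
End-to-end = 11.9 ms.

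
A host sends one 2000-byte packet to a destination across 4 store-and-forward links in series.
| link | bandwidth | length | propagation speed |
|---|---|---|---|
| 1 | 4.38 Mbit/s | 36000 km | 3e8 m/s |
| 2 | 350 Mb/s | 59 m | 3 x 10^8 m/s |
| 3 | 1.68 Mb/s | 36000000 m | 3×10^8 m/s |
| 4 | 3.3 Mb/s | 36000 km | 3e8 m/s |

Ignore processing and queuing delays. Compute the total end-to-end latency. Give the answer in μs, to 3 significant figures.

L = 2000 × 8 = 16000 bits.
Transmission delays (L/R per hop): 3652.97, 45.7143, 9523.81, 4848.48 μs; sum = 18071 μs.
Propagation delays (d/s per hop): 120000, 0.196667, 120000, 120000 μs; sum = 360000 μs.
End-to-end = 378000 μs.

378000 μs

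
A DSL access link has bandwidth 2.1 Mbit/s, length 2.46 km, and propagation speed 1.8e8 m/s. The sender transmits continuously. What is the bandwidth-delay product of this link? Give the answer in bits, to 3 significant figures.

28.7 bits

Propagation delay = 2460 / 180000000 = 1.36667e-05 s.
BDP = R × t_prop = 2100000 × 1.36667e-05 = 28.7 bits.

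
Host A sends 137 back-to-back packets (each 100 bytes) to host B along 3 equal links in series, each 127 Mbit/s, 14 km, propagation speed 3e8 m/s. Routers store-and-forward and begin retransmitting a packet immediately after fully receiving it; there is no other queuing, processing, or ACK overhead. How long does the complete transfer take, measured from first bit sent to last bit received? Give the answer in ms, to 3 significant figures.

Per-hop transmission t_tx = L/R = 800/127000000 = 0.00629921 ms.
Per-hop propagation t_prop = 14000/300000000 = 0.0466667 ms.
Pipeline fill: first packet needs 3·t_tx to clear all hops; remaining 136 packets each add one t_tx.
Total = (3+137-1)·t_tx + 3·t_prop = 139·0.00629921 + 3·0.0466667 = 1.02 ms.

1.02 ms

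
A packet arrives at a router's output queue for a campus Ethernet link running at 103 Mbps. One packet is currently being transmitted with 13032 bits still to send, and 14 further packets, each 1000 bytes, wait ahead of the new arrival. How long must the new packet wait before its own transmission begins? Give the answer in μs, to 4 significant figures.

1214 μs

Each queued packet: L/R = 8000/103000000 = 77.6699 μs.
14 queued → 1087.38 μs.
Plus remaining 13032 bits of current packet: 126.524 μs.
Queuing delay = 1214 μs.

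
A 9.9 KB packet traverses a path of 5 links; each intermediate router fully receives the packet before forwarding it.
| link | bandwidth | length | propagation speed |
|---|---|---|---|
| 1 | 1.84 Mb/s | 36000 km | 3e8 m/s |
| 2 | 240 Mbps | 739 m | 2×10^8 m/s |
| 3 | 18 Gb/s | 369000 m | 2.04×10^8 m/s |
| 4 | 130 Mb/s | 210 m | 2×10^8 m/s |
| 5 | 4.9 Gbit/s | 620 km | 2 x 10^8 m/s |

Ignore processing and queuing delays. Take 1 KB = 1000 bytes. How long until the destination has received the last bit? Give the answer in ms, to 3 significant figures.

L = 79200 bits.
Transmission delays (L/R per hop): 43.0435, 0.33, 0.0044, 0.609231, 0.0161633 ms; sum = 44.0033 ms.
Propagation delays (d/s per hop): 120, 0.003695, 1.80882, 0.00105, 3.1 ms; sum = 124.914 ms.
End-to-end = 169 ms.

169 ms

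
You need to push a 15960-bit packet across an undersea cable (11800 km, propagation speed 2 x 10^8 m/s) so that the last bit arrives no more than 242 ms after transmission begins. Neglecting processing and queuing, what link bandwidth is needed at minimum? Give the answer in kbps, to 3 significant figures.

Propagation delay = 11800000 / 200000000 = 59 ms.
Transmission budget = 242 − 59 = 183 ms.
R ≥ L / t_tx = 15960 bits / 0.183 s = 87.2 kbps.

87.2 kbps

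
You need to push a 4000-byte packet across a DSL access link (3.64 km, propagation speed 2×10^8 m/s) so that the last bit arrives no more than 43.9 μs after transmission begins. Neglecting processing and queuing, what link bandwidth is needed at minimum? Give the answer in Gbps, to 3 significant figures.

1.25 Gbps

L = 32000 bits.
Propagation delay = 3640 / 200000000 = 18.2 μs.
Transmission budget = 43.9 − 18.2 = 25.7 μs.
R ≥ L / t_tx = 32000 bits / 2.57e-05 s = 1.25 Gbps.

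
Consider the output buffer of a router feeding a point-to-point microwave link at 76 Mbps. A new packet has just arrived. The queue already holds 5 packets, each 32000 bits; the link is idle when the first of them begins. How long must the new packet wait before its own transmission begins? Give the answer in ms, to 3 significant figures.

Each queued packet: L/R = 32000/76000000 = 0.421053 ms.
5 queued → 2.10526 ms.
Queuing delay = 2.11 ms.

2.11 ms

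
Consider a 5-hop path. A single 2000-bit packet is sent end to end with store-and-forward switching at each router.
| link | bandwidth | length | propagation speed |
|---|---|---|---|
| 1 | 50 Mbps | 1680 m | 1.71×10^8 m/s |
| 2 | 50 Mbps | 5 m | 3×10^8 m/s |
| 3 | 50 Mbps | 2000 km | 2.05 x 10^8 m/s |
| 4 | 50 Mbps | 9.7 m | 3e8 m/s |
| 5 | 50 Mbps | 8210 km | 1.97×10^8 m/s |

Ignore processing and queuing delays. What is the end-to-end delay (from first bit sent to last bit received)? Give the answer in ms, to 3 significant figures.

51.6 ms

Transmission delay per hop = L/R = 2000/50000000 = 0.04 ms; 5 hops → 0.2 ms.
Propagation delays (d/s per hop): 0.00982456, 1.66667e-05, 9.7561, 3.23333e-05, 41.6751 ms; sum = 51.4411 ms.
End-to-end = 51.6 ms.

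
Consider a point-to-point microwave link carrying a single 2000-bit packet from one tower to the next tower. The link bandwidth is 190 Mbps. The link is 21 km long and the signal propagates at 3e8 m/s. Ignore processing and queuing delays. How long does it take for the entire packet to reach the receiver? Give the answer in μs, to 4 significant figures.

80.53 μs

Transmission delay = L/R = 2000 / 190000000 = 10.5263 μs.
Propagation delay = d/s = 21000 m / 300000000 m/s = 70 μs.
Total = 80.53 μs.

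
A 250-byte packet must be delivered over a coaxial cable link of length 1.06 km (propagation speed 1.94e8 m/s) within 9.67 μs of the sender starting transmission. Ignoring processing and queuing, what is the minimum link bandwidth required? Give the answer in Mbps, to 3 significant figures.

476 Mbps

L = 2000 bits.
Propagation delay = 1060 / 194000000 = 5.46392 μs.
Transmission budget = 9.67 − 5.46392 = 4.20608 μs.
R ≥ L / t_tx = 2000 bits / 4.20608e-06 s = 476 Mbps.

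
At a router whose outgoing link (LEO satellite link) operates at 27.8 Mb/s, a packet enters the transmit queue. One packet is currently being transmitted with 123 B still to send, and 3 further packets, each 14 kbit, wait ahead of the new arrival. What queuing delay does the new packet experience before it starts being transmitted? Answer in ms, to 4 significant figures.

Each queued packet: L/R = 14000/27800000 = 0.503597 ms.
3 queued → 1.51079 ms.
Plus remaining 984 bits of current packet: 0.0353957 ms.
Queuing delay = 1.546 ms.

1.546 ms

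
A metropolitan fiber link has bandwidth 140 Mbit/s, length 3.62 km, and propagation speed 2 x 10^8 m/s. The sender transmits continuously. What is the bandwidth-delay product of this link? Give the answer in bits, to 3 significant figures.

2530 bits

Propagation delay = 3620 / 200000000 = 1.81e-05 s.
BDP = R × t_prop = 140000000 × 1.81e-05 = 2534 bits.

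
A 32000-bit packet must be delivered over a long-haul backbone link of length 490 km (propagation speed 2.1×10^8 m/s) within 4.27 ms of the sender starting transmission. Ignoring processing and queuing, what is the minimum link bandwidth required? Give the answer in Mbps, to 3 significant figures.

Propagation delay = 490000 / 210000000 = 2.33333 ms.
Transmission budget = 4.27 − 2.33333 = 1.93667 ms.
R ≥ L / t_tx = 32000 bits / 0.00193667 s = 16.5 Mbps.

16.5 Mbps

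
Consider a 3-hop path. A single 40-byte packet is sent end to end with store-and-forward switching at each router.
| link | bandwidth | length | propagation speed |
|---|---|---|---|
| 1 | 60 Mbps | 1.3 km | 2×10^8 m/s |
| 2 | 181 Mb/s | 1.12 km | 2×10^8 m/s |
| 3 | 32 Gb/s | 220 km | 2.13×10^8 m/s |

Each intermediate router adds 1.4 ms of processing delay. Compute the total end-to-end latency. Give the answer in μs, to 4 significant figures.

L = 40 × 8 = 320 bits.
Transmission delays (L/R per hop): 5.33333, 1.76796, 0.01 μs; sum = 7.11129 μs.
Propagation delays (d/s per hop): 6.5, 5.6, 1032.86 μs; sum = 1044.96 μs.
Processing at 2 router(s): 2 × 1.4 ms = 2800 μs.
End-to-end = 3852 μs.

3852 μs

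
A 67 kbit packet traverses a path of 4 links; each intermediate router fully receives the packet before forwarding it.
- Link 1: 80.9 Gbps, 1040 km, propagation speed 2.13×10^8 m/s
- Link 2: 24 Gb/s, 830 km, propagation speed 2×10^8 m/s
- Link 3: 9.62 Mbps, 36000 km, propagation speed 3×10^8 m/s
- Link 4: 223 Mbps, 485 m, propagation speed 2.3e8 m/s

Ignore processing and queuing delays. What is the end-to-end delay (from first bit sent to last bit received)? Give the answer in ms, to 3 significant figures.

L = 67000 bits.
Transmission delays (L/R per hop): 0.000828183, 0.00279167, 6.96466, 0.300448 ms; sum = 7.26873 ms.
Propagation delays (d/s per hop): 4.88263, 4.15, 120, 0.0021087 ms; sum = 129.035 ms.
End-to-end = 136 ms.

136 ms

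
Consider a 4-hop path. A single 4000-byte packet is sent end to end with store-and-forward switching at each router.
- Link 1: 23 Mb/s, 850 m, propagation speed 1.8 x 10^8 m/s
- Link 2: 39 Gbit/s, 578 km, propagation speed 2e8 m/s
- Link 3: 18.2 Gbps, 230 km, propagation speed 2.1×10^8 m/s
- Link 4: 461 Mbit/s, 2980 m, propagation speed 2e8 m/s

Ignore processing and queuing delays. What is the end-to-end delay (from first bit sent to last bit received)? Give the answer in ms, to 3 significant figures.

5.47 ms

L = 4000 × 8 = 32000 bits.
Transmission delays (L/R per hop): 1.3913, 0.000820513, 0.00175824, 0.0694143 ms; sum = 1.4633 ms.
Propagation delays (d/s per hop): 0.00472222, 2.89, 1.09524, 0.0149 ms; sum = 4.00486 ms.
End-to-end = 5.47 ms.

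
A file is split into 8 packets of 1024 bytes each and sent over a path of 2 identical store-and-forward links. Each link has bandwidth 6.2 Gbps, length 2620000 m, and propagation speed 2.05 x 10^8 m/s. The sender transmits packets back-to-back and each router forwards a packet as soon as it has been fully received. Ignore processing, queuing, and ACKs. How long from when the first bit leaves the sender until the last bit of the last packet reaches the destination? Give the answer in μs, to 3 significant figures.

Per-hop transmission t_tx = L/R = 8192/6200000000 = 1.32129 μs.
Per-hop propagation t_prop = 2620000/2.05e+08 = 12780.5 μs.
Pipeline fill: first packet needs 2·t_tx to clear all hops; remaining 7 packets each add one t_tx.
Total = (2+8-1)·t_tx + 2·t_prop = 9·1.32129 + 2·12780.5 = 25600 μs.

25600 μs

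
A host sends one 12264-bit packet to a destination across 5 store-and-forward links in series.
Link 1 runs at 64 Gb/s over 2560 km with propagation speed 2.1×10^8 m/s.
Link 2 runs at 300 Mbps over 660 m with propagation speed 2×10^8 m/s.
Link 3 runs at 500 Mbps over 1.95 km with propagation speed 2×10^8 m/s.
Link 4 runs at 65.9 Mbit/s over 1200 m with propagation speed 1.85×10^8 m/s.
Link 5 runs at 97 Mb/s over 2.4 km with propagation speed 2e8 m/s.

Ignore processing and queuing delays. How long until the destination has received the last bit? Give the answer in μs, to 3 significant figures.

12600 μs

Transmission delays (L/R per hop): 0.191625, 40.88, 24.528, 186.1, 126.433 μs; sum = 378.133 μs.
Propagation delays (d/s per hop): 12190.5, 3.3, 9.75, 6.48649, 12 μs; sum = 12222 μs.
End-to-end = 12600 μs.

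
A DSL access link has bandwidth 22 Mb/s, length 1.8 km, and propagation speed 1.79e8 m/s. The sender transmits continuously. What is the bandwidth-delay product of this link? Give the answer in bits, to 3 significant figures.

Propagation delay = 1800 / 179000000 = 1.00559e-05 s.
BDP = R × t_prop = 22000000 × 1.00559e-05 = 221.229 bits.

221 bits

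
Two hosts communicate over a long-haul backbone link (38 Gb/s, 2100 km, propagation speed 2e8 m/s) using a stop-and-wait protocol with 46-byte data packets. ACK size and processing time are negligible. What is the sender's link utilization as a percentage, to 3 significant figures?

t_tx = L/R = 368/38000000000 = 9.68421e-09 s.
t_prop = 2100000/200000000 = 0.0105 s; RTT = 0.021 s.
Cycle = t_tx + RTT = 0.021 s.
Utilization = t_tx / cycle = 9.68421e-09/0.021 = 0.0000461 %.

0.0000461 %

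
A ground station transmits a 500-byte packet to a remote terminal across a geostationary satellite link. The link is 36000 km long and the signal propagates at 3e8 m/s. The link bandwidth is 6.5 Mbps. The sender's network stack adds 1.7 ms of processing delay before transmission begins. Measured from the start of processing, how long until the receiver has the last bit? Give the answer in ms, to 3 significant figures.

122 ms

L = 500 × 8 = 4000 bits.
Transmission delay = L/R = 4000 / 6500000 = 0.615385 ms.
Propagation delay = d/s = 36000000 m / 300000000 m/s = 120 ms.
Plus processing delay 1.7 ms = 1.7 ms.
Total = 122 ms.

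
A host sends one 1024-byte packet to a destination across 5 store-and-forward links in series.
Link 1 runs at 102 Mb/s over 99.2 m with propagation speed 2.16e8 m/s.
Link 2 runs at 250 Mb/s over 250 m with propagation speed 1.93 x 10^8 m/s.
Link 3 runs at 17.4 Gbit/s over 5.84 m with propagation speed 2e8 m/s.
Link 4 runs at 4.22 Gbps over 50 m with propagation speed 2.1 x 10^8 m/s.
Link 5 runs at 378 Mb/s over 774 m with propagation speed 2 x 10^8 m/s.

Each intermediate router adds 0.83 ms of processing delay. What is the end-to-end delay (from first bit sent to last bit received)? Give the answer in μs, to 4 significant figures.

L = 1024 × 8 = 8192 bits.
Transmission delays (L/R per hop): 80.3137, 32.768, 0.470805, 1.94123, 21.672 μs; sum = 137.166 μs.
Propagation delays (d/s per hop): 0.459259, 1.29534, 0.0292, 0.238095, 3.87 μs; sum = 5.89189 μs.
Processing at 4 router(s): 4 × 0.83 ms = 3320 μs.
End-to-end = 3463 μs.

3463 μs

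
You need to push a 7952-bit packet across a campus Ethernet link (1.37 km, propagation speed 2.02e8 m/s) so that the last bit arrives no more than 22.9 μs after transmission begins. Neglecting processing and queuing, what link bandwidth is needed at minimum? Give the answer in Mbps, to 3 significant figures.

493 Mbps

Propagation delay = 1370 / 202000000 = 6.78218 μs.
Transmission budget = 22.9 − 6.78218 = 16.1178 μs.
R ≥ L / t_tx = 7952 bits / 1.61178e-05 s = 493 Mbps.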